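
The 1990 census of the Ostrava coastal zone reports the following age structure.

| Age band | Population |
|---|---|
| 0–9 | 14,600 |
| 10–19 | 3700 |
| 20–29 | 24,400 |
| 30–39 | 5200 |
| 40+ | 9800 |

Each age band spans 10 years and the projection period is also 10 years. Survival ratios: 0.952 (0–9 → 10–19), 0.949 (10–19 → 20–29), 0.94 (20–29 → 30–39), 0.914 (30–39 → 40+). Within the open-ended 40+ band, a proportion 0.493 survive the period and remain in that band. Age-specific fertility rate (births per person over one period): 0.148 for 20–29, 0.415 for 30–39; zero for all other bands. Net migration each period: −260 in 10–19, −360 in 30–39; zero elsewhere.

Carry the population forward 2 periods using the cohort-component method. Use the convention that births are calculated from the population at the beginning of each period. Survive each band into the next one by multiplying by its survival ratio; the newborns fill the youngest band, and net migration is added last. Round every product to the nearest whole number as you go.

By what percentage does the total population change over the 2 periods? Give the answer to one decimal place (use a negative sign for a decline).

-2.3

[period 1]
Births: 24400 * 0.148 = 3611, 5200 * 0.415 = 2158 → total 5769
10–19: 14600 * 0.952 = 13899
20–29: 3700 * 0.949 = 3511
30–39: 24400 * 0.94 = 22936
40+: 5200 * 0.914 + 9800 * 0.493 = 4753 + 4831 = 9584
Net migration: 10–19 − 260 → 13639; 30–39 − 360 → 22576
End of period: [5769, 13639, 3511, 22576, 9584]
[period 2]
Births: 3511 * 0.148 = 520, 22576 * 0.415 = 9369 → total 9889
10–19: 5769 * 0.952 = 5492
20–29: 13639 * 0.949 = 12943
30–39: 3511 * 0.94 = 3300
40+: 22576 * 0.914 + 9584 * 0.493 = 20634 + 4725 = 25359
Net migration: 10–19 − 260 → 5232; 30–39 − 360 → 2940
End of period: [9889, 5232, 12943, 2940, 25359]
Total: 57700 → 56363; change = -1337; percentage change = -2.3%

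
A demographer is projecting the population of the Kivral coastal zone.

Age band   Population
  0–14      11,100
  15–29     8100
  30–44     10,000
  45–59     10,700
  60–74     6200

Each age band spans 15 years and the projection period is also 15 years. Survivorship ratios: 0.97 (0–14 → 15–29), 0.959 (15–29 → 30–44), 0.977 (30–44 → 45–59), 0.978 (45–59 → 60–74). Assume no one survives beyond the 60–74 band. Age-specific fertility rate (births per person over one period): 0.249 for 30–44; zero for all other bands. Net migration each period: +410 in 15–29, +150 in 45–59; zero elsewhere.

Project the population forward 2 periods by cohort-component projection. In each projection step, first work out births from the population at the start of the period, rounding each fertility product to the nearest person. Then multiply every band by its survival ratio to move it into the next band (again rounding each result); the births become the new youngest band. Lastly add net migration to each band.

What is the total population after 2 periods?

— Period 1 —
Births: 10000 × 0.249 = 2490
15–29: 11100 × 0.97 = 10767
30–44: 8100 × 0.959 = 7768
45–59: 10000 × 0.977 = 9770
60–74: 10700 × 0.978 = 10465
Net migration: 15–29 + 410 → 11177; 45–59 + 150 → 9920
Giving 2490 / 11177 / 7768 / 9920 / 10465.
— Period 2 —
Births: 7768 × 0.249 = 1934
15–29: 2490 × 0.97 = 2415
30–44: 11177 × 0.959 = 10719
45–59: 7768 × 0.977 = 7589
60–74: 9920 × 0.978 = 9702
Net migration: 15–29 + 410 → 2825; 45–59 + 150 → 7739
Giving 1934 / 2825 / 10719 / 7739 / 9702.
Total after period 2: 1934 + 2825 + 10719 + 7739 + 9702 = 32919

32919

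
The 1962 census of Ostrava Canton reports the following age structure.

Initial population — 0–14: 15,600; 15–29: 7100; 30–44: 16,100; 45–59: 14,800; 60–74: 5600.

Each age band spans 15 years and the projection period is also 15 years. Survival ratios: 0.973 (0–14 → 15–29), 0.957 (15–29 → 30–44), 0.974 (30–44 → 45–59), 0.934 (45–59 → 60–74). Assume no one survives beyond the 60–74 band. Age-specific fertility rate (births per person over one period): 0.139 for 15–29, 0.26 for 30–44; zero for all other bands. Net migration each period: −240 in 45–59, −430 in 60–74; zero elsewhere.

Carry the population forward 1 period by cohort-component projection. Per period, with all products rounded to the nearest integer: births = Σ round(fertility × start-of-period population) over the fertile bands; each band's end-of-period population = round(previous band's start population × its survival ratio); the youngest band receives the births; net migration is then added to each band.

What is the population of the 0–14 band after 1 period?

Period 1:
Births: 7100 × 0.139 = 987 ; 16100 × 0.26 = 4186 → 5173
15–29: 15600 × 0.973 = 15179
30–44: 7100 × 0.957 = 6795
45–59: 16100 × 0.974 = 15681
60–74: 14800 × 0.934 = 13823
Net migration: 45–59 − 240 → 15441; 60–74 − 430 → 13393
→ [5173, 15179, 6795, 15441, 13393]

5173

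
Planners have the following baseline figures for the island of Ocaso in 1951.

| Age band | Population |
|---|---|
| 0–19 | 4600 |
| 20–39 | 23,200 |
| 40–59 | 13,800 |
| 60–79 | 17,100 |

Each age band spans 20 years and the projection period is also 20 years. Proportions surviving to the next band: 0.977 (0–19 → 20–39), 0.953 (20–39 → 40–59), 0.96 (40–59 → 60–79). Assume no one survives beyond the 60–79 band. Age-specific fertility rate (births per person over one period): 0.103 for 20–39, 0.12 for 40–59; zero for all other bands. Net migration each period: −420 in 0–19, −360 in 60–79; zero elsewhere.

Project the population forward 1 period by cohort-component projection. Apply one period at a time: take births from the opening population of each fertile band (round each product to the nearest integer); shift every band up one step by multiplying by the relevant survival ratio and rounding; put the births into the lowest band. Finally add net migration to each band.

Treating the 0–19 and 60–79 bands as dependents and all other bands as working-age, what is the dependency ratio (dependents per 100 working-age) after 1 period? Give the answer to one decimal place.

(Bands numbered youngest = 1 to oldest = 4.)
Period 1.
Births: 23200 × 0.103 = 2390  |  13800 × 0.12 = 1656 ⇒ total 4046
Band 2: 4600 × 0.977 = 4494
Band 3: 23200 × 0.953 = 22110
Band 4: 13800 × 0.96 = 13248
Net migration: Band 1 − 420 → 3626; Band 4 − 360 → 12888
End of period: [3626, 4494, 22110, 12888]
Dependents (band 0–19 + band 60–79) = 3626 + 12888 = 16514; working-age = 26604; ratio = 16514/26604 × 100 = 62.1

62.1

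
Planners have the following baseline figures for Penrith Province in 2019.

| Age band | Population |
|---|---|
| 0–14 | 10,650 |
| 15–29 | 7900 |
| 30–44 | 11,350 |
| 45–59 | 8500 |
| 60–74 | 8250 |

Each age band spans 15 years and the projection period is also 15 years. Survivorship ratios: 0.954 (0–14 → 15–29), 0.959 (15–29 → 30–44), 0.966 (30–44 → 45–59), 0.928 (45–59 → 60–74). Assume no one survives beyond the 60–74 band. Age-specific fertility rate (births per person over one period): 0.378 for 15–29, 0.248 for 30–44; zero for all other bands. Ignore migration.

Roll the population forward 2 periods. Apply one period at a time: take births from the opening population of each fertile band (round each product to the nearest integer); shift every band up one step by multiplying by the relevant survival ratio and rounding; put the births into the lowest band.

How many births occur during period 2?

5719

Call the bands 1 to 5, youngest first.
Period 1.
Births: 7900 × 0.378 = 2986  |  11350 × 0.248 = 2815 — total 5801
Band 2: 10650 × 0.954 = 10160
Band 3: 7900 × 0.959 = 7576
Band 4: 11350 × 0.966 = 10964
Band 5: 8500 × 0.928 = 7888
Population now: 0–14=5801, 15–29=10160, 30–44=7576, 45–59=10964, 60–74=7888
Period 2.
Births: 10160 × 0.378 = 3840  |  7576 × 0.248 = 1879 — total 5719
Band 2: 5801 × 0.954 = 5534
Band 3: 10160 × 0.959 = 9743
Band 4: 7576 × 0.966 = 7318
Band 5: 10964 × 0.928 = 10175
Population now: 0–14=5719, 15–29=5534, 30–44=9743, 45–59=7318, 60–74=10175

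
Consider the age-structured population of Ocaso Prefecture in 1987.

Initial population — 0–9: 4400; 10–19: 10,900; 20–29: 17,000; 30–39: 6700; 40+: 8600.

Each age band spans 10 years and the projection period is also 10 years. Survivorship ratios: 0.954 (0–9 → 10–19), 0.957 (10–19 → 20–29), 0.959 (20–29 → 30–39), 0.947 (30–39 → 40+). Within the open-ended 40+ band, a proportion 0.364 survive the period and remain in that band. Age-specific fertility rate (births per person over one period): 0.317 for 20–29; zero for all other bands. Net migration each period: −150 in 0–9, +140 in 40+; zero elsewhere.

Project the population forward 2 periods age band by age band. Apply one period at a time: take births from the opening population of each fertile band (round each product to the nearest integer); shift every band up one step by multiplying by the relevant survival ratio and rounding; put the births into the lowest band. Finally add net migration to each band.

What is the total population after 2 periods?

(Groups numbered youngest = 1 to oldest = 5.)
[period 1]
Births: 17000 × 0.317 = 5389
Group 2: 4400 × 0.954 = 4198
Group 3: 10900 × 0.957 = 10431
Group 4: 17000 × 0.959 = 16303
Group 5: 6700 × 0.947 + 8600 × 0.364 = 6345 + 3130 = 9475
Net migration: Group 1 − 150 → 5239; Group 5 + 140 → 9615
Giving 5239 / 4198 / 10431 / 16303 / 9615.
[period 2]
Births: 10431 × 0.317 = 3307
Group 2: 5239 × 0.954 = 4998
Group 3: 4198 × 0.957 = 4017
Group 4: 10431 × 0.959 = 10003
Group 5: 16303 × 0.947 + 9615 × 0.364 = 15439 + 3500 = 18939
Net migration: Group 1 − 150 → 3157; Group 5 + 140 → 19079
Giving 3157 / 4998 / 4017 / 10003 / 19079.
Total after period 2: 3157 + 4998 + 4017 + 10003 + 19079 = 41254

41254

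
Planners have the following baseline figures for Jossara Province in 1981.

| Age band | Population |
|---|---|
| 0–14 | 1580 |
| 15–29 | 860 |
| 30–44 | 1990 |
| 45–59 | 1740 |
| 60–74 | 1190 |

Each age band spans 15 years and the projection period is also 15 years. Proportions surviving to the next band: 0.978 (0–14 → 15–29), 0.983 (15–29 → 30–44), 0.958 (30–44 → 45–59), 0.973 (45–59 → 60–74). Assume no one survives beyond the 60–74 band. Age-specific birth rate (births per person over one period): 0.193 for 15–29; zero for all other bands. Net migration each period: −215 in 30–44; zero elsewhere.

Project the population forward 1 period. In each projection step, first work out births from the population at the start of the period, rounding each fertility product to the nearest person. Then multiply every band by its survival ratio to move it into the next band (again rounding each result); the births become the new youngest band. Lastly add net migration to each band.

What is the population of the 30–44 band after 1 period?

630

After projecting period 1:
Births: 860 * 0.193 = 166
15–29: 1580 * 0.978 = 1545
30–44: 860 * 0.983 = 845
45–59: 1990 * 0.958 = 1906
60–74: 1740 * 0.973 = 1693
Net migration: 30–44 − 215 → 630
Population now: 0–14=166, 15–29=1545, 30–44=630, 45–59=1906, 60–74=1693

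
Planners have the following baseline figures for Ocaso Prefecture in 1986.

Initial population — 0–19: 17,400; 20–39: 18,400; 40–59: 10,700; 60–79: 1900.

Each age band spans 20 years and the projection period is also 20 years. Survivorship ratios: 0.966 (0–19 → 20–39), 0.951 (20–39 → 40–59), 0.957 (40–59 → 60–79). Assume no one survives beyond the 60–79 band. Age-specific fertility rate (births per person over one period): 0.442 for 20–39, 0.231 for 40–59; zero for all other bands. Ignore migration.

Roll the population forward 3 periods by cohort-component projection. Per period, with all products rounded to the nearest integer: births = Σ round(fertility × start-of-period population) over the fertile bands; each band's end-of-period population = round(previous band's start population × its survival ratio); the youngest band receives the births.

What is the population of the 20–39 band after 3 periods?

[period 1]
Births: 18400 × 0.442 = 8133 ; 10700 × 0.231 = 2472 ⇒ total 10605
20–39: 17400 × 0.966 = 16808
40–59: 18400 × 0.951 = 17498
60–79: 10700 × 0.957 = 10240
End of period: [10605, 16808, 17498, 10240]
[period 2]
Births: 16808 × 0.442 = 7429 ; 17498 × 0.231 = 4042 ⇒ total 11471
20–39: 10605 × 0.966 = 10244
40–59: 16808 × 0.951 = 15984
60–79: 17498 × 0.957 = 16746
End of period: [11471, 10244, 15984, 16746]
[period 3]
Births: 10244 × 0.442 = 4528 ; 15984 × 0.231 = 3692 ⇒ total 8220
20–39: 11471 × 0.966 = 11081
40–59: 10244 × 0.951 = 9742
60–79: 15984 × 0.957 = 15297
End of period: [8220, 11081, 9742, 15297]

11081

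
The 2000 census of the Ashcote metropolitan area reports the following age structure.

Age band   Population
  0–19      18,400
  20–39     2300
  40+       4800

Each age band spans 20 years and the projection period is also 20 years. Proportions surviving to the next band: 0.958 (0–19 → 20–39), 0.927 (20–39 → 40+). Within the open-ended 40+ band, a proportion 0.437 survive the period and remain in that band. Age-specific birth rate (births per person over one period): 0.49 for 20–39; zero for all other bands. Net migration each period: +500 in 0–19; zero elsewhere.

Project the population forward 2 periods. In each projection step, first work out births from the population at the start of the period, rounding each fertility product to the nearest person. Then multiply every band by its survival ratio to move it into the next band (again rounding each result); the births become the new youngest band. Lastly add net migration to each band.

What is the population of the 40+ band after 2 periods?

18189

— Period 1 —
Births: 2300 × 0.49 = 1127
20–39: 18400 × 0.958 = 17627
40+: 2300 × 0.927 + 4800 × 0.437 = 2132 + 2098 = 4230
Net migration: 0–19 + 500 → 1627
Giving 1627 / 17627 / 4230.
— Period 2 —
Births: 17627 × 0.49 = 8637
20–39: 1627 × 0.958 = 1559
40+: 17627 × 0.927 + 4230 × 0.437 = 16340 + 1849 = 18189
Net migration: 0–19 + 500 → 9137
Giving 9137 / 1559 / 18189.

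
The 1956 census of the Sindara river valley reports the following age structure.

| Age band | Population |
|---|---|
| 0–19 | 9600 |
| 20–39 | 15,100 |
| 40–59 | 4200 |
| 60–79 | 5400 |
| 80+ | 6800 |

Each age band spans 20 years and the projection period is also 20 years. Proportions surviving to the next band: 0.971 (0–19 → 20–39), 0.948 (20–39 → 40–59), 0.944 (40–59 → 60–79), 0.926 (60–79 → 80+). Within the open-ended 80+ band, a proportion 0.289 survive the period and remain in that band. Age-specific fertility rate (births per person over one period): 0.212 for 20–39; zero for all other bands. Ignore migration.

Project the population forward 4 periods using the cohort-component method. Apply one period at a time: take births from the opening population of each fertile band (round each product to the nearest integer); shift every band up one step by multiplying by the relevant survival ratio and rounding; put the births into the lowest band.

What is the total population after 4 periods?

17463

[period 1]
Births: 15100 × 0.212 = 3201
20–39: 9600 × 0.971 = 9322
40–59: 15100 × 0.948 = 14315
60–79: 4200 × 0.944 = 3965
80+: 5400 × 0.926 + 6800 × 0.289 = 5000 + 1965 = 6965
End of period: [3201, 9322, 14315, 3965, 6965]
[period 2]
Births: 9322 × 0.212 = 1976
20–39: 3201 × 0.971 = 3108
40–59: 9322 × 0.948 = 8837
60–79: 14315 × 0.944 = 13513
80+: 3965 × 0.926 + 6965 × 0.289 = 3672 + 2013 = 5685
End of period: [1976, 3108, 8837, 13513, 5685]
[period 3]
Births: 3108 × 0.212 = 659
20–39: 1976 × 0.971 = 1919
40–59: 3108 × 0.948 = 2946
60–79: 8837 × 0.944 = 8342
80+: 13513 × 0.926 + 5685 × 0.289 = 12513 + 1643 = 14156
End of period: [659, 1919, 2946, 8342, 14156]
[period 4]
Births: 1919 × 0.212 = 407
20–39: 659 × 0.971 = 640
40–59: 1919 × 0.948 = 1819
60–79: 2946 × 0.944 = 2781
80+: 8342 × 0.926 + 14156 × 0.289 = 7725 + 4091 = 11816
End of period: [407, 640, 1819, 2781, 11816]
Total after period 4: 407 + 640 + 1819 + 2781 + 11816 = 17463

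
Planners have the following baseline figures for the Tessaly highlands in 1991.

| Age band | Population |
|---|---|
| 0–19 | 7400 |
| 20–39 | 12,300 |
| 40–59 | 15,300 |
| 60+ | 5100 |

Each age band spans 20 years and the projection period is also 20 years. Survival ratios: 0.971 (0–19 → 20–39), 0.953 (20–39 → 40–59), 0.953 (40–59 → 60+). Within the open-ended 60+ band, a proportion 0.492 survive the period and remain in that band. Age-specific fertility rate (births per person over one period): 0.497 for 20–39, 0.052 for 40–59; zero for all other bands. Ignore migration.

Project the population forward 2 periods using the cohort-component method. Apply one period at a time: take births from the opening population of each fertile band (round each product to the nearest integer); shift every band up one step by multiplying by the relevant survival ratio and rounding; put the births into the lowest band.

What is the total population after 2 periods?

Period 1:
Births: 12300 × 0.497 = 6113, 15300 × 0.052 = 796 — total 6909
20–39: 7400 × 0.971 = 7185
40–59: 12300 × 0.953 = 11722
60+: 15300 × 0.953 + 5100 × 0.492 = 14581 + 2509 = 17090
Population now: 0–19=6909, 20–39=7185, 40–59=11722, 60+=17090
Period 2:
Births: 7185 × 0.497 = 3571, 11722 × 0.052 = 610 — total 4181
20–39: 6909 × 0.971 = 6709
40–59: 7185 × 0.953 = 6847
60+: 11722 × 0.953 + 17090 × 0.492 = 11171 + 8408 = 19579
Population now: 0–19=4181, 20–39=6709, 40–59=6847, 60+=19579
Total after period 2: 4181 + 6709 + 6847 + 19579 = 37316

37316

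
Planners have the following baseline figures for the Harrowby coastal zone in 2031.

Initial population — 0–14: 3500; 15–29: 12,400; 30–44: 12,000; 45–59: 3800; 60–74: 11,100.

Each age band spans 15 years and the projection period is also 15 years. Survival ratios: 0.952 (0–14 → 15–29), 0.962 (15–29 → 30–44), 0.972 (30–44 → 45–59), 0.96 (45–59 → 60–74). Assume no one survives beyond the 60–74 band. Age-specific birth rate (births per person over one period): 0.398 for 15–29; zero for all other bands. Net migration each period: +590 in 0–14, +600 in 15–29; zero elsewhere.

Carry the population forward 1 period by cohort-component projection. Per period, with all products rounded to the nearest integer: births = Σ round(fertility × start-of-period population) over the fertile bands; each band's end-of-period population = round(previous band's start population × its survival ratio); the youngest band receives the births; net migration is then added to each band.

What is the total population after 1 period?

36698

(Bands numbered youngest = 1 to oldest = 5.)
Period 1:
Births: 12400 × 0.398 = 4935
Band 2: 3500 × 0.952 = 3332
Band 3: 12400 × 0.962 = 11929
Band 4: 12000 × 0.972 = 11664
Band 5: 3800 × 0.96 = 3648
Net migration: Band 1 + 590 → 5525; Band 2 + 600 → 3932
Giving 5525 / 3932 / 11929 / 11664 / 3648.
Total after period 1: 5525 + 3932 + 11929 + 11664 + 3648 = 36698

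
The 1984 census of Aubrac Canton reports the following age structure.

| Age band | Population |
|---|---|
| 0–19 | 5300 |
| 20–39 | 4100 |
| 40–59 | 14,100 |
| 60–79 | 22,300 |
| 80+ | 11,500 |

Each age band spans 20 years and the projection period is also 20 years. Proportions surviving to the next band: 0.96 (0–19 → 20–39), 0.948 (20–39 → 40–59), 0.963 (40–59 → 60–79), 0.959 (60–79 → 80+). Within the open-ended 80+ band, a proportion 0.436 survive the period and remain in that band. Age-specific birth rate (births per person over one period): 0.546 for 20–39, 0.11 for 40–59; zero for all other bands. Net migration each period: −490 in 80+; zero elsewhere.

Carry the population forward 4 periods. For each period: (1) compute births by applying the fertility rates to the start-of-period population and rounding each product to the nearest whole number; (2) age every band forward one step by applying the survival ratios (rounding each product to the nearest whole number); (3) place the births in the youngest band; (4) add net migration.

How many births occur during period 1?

Let group 1 be 0–19 through group 5 = 80+.
[period 1]
Births: 4100 × 0.546 = 2239 ; 14100 × 0.11 = 1551 → 3790
Group 2: 5300 × 0.96 = 5088
Group 3: 4100 × 0.948 = 3887
Group 4: 14100 × 0.963 = 13578
Group 5: 22300 × 0.959 + 11500 × 0.436 = 21386 + 5014 = 26400
Net migration: Group 5 − 490 → 25910
Population now: 0–19=3790, 20–39=5088, 40–59=3887, 60–79=13578, 80+=25910

3790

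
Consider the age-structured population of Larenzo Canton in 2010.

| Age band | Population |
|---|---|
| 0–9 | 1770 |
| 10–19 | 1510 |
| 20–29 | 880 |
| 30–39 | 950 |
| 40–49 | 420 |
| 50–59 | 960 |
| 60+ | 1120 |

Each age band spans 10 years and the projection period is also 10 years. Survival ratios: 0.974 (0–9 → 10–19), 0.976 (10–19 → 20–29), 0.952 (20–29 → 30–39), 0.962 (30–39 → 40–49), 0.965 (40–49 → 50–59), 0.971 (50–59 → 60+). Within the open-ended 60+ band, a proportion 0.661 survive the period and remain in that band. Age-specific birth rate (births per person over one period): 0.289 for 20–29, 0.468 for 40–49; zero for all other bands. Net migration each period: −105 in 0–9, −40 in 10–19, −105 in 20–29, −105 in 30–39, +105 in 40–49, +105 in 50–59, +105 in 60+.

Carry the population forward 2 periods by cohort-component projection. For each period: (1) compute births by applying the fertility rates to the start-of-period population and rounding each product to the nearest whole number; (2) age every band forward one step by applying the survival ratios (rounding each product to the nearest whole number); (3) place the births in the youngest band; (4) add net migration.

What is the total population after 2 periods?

7475

Numbering the bands 1..7 from youngest to oldest:
Period 1:
Births: 880 × 0.289 = 254  |  420 × 0.468 = 197 → 451
Band 2: 1770 × 0.974 = 1724
Band 3: 1510 × 0.976 = 1474
Band 4: 880 × 0.952 = 838
Band 5: 950 × 0.962 = 914
Band 6: 420 × 0.965 = 405
Band 7: 960 × 0.971 + 1120 × 0.661 = 932 + 740 = 1672
Net migration: Band 1 − 105 → 346; Band 2 − 40 → 1684; Band 3 − 105 → 1369; Band 4 − 105 → 733; Band 5 + 105 → 1019; Band 6 + 105 → 510; Band 7 + 105 → 1777
Giving 346 / 1684 / 1369 / 733 / 1019 / 510 / 1777.
Period 2:
Births: 1369 × 0.289 = 396  |  1019 × 0.468 = 477 → 873
Band 2: 346 × 0.974 = 337
Band 3: 1684 × 0.976 = 1644
Band 4: 1369 × 0.952 = 1303
Band 5: 733 × 0.962 = 705
Band 6: 1019 × 0.965 = 983
Band 7: 510 × 0.971 + 1777 × 0.661 = 495 + 1175 = 1670
Net migration: Band 1 − 105 → 768; Band 2 − 40 → 297; Band 3 − 105 → 1539; Band 4 − 105 → 1198; Band 5 + 105 → 810; Band 6 + 105 → 1088; Band 7 + 105 → 1775
Giving 768 / 297 / 1539 / 1198 / 810 / 1088 / 1775.
Total after period 2: 768 + 297 + 1539 + 1198 + 810 + 1088 + 1775 = 7475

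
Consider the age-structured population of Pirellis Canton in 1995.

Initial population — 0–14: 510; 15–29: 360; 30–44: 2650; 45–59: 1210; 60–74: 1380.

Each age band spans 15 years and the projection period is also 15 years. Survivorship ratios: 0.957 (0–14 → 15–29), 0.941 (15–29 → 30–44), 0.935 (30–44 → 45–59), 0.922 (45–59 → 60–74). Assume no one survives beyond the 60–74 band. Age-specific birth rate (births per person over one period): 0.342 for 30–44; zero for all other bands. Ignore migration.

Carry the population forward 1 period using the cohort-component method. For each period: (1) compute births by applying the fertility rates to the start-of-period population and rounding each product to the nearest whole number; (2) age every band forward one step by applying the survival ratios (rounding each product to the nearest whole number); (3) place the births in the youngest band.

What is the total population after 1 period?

Call the bands 1 to 5, youngest first.
Period 1.
Births: 2650 * 0.342 = 906
Band 2: 510 * 0.957 = 488
Band 3: 360 * 0.941 = 339
Band 4: 2650 * 0.935 = 2478
Band 5: 1210 * 0.922 = 1116
Giving 906 / 488 / 339 / 2478 / 1116.
Total after period 1: 906 + 488 + 339 + 2478 + 1116 = 5327

5327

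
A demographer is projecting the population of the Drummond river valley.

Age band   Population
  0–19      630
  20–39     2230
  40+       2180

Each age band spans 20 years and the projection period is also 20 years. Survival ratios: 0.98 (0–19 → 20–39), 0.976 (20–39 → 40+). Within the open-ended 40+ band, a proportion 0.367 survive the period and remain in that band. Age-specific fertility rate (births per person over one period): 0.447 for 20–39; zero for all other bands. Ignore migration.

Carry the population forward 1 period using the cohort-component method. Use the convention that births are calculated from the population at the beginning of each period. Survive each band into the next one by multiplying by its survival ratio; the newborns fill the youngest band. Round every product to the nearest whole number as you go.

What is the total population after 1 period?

4590

Let band 1 be 0–19 through band 3 = 40+.
After projecting period 1:
Births: 2230 × 0.447 = 997
Band 2: 630 × 0.98 = 617
Band 3: 2230 × 0.976 + 2180 × 0.367 = 2176 + 800 = 2976
End of period: [997, 617, 2976]
Total after period 1: 997 + 617 + 2976 = 4590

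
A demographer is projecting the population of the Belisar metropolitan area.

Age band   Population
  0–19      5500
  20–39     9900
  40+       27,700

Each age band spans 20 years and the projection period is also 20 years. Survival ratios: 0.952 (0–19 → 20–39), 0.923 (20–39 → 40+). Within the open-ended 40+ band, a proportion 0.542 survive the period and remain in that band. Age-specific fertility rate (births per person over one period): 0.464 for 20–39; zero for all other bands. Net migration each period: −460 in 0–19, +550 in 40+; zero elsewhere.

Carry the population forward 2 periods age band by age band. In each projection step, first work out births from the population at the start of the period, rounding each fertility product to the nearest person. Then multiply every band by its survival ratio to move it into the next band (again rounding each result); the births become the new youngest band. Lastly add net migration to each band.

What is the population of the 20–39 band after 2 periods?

3936

Call the bands 1 to 3, youngest first.
After projecting period 1:
Births: 9900 × 0.464 = 4594
Band 2: 5500 × 0.952 = 5236
Band 3: 9900 × 0.923 + 27700 × 0.542 = 9138 + 15013 = 24151
Net migration: Band 1 − 460 → 4134; Band 3 + 550 → 24701
→ [4134, 5236, 24701]
After projecting period 2:
Births: 5236 × 0.464 = 2430
Band 2: 4134 × 0.952 = 3936
Band 3: 5236 × 0.923 + 24701 × 0.542 = 4833 + 13388 = 18221
Net migration: Band 1 − 460 → 1970; Band 3 + 550 → 18771
→ [1970, 3936, 18771]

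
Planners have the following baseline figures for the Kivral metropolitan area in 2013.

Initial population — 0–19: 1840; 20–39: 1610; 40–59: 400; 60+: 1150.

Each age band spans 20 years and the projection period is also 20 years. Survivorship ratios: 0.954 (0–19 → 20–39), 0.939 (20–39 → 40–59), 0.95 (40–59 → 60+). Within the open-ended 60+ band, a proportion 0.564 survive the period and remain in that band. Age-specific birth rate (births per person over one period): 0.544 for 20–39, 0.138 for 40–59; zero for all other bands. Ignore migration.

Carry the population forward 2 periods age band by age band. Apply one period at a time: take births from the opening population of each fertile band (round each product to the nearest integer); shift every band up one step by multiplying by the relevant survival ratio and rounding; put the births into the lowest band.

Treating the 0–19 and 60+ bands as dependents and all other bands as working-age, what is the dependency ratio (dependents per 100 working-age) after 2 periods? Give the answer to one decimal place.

[period 1]
Births: 1610 * 0.544 = 876 ; 400 * 0.138 = 55 — total 931
20–39: 1840 * 0.954 = 1755
40–59: 1610 * 0.939 = 1512
60+: 400 * 0.95 + 1150 * 0.564 = 380 + 649 = 1029
End of period: [931, 1755, 1512, 1029]
[period 2]
Births: 1755 * 0.544 = 955 ; 1512 * 0.138 = 209 — total 1164
20–39: 931 * 0.954 = 888
40–59: 1755 * 0.939 = 1648
60+: 1512 * 0.95 + 1029 * 0.564 = 1436 + 580 = 2016
End of period: [1164, 888, 1648, 2016]
Dependents (band 0–19 + band 60+) = 1164 + 2016 = 3180; working-age = 2536; ratio = 3180/2536 × 100 = 125.4

125.4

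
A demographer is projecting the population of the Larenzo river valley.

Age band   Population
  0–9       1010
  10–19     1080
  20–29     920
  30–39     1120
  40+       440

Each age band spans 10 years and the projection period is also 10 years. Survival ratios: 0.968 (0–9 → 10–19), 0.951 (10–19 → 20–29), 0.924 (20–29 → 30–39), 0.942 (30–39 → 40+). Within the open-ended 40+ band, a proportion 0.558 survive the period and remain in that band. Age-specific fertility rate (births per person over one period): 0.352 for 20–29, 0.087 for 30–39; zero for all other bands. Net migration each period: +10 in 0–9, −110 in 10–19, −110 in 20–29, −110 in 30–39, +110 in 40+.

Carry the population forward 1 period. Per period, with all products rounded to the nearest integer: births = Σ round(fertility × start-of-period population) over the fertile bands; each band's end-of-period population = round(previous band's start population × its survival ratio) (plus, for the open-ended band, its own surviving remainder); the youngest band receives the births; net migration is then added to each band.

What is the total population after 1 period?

4367

After projecting period 1:
Births: 920 × 0.352 = 324  |  1120 × 0.087 = 97 ⇒ total 421
10–19: 1010 × 0.968 = 978
20–29: 1080 × 0.951 = 1027
30–39: 920 × 0.924 = 850
40+: 1120 × 0.942 + 440 × 0.558 = 1055 + 246 = 1301
Net migration: 0–9 + 10 → 431; 10–19 − 110 → 868; 20–29 − 110 → 917; 30–39 − 110 → 740; 40+ + 110 → 1411
Giving 431 / 868 / 917 / 740 / 1411.
Total after period 1: 431 + 868 + 917 + 740 + 1411 = 4367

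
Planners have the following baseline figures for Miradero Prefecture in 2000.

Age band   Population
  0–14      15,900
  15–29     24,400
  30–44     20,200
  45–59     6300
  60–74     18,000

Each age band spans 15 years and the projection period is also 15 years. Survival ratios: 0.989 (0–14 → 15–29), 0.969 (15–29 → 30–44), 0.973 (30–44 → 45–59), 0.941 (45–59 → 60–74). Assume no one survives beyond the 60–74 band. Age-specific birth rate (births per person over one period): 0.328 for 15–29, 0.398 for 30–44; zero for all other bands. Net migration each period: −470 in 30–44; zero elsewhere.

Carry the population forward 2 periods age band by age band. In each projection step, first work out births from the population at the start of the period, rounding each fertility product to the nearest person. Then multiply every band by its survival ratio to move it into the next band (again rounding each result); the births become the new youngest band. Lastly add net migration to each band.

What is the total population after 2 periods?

86059

Call the bands 1 to 5, youngest first.
— Period 1 —
Births: 24400 * 0.328 = 8003  |  20200 * 0.398 = 8040 → 16043
Band 2: 15900 * 0.989 = 15725
Band 3: 24400 * 0.969 = 23644
Band 4: 20200 * 0.973 = 19655
Band 5: 6300 * 0.941 = 5928
Net migration: Band 3 − 470 → 23174
→ [16043, 15725, 23174, 19655, 5928]
— Period 2 —
Births: 15725 * 0.328 = 5158  |  23174 * 0.398 = 9223 → 14381
Band 2: 16043 * 0.989 = 15867
Band 3: 15725 * 0.969 = 15238
Band 4: 23174 * 0.973 = 22548
Band 5: 19655 * 0.941 = 18495
Net migration: Band 3 − 470 → 14768
→ [14381, 15867, 14768, 22548, 18495]
Total after period 2: 14381 + 15867 + 14768 + 22548 + 18495 = 86059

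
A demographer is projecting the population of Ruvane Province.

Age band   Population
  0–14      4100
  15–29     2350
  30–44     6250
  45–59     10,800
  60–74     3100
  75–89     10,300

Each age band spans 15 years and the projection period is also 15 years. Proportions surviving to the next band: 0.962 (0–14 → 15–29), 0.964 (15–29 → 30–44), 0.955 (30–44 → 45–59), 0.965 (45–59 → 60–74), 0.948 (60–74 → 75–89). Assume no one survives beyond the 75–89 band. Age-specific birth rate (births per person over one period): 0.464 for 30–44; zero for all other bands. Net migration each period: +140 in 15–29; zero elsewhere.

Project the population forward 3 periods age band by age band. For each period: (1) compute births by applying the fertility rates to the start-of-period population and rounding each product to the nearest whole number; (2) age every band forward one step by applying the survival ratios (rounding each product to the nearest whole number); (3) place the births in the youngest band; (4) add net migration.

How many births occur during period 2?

After projecting period 1:
Births: 6250 × 0.464 = 2900
15–29: 4100 × 0.962 = 3944
30–44: 2350 × 0.964 = 2265
45–59: 6250 × 0.955 = 5969
60–74: 10800 × 0.965 = 10422
75–89: 3100 × 0.948 = 2939
Net migration: 15–29 + 140 → 4084
Population now: 0–14=2900, 15–29=4084, 30–44=2265, 45–59=5969, 60–74=10422, 75–89=2939
After projecting period 2:
Births: 2265 × 0.464 = 1051
15–29: 2900 × 0.962 = 2790
30–44: 4084 × 0.964 = 3937
45–59: 2265 × 0.955 = 2163
60–74: 5969 × 0.965 = 5760
75–89: 10422 × 0.948 = 9880
Net migration: 15–29 + 140 → 2930
Population now: 0–14=1051, 15–29=2930, 30–44=3937, 45–59=2163, 60–74=5760, 75–89=9880

1051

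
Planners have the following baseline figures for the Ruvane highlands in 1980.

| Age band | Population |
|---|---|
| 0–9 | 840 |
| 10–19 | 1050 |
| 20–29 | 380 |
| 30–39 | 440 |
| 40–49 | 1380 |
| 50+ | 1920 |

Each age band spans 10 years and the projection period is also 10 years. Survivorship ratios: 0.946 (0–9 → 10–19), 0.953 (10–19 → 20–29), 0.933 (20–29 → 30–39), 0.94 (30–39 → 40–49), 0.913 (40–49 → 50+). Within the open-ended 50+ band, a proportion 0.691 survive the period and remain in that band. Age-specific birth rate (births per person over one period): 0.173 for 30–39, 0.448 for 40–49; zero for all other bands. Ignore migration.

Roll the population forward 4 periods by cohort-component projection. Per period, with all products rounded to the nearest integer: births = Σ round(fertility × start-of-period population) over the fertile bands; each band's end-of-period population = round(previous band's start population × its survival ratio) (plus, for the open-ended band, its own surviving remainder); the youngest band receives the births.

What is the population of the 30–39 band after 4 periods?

584

(Groups numbered youngest = 1 to oldest = 6.)
Period 1.
Births: 440 × 0.173 = 76  |  1380 × 0.448 = 618 ⇒ total 694
Group 2: 840 × 0.946 = 795
Group 3: 1050 × 0.953 = 1001
Group 4: 380 × 0.933 = 355
Group 5: 440 × 0.94 = 414
Group 6: 1380 × 0.913 + 1920 × 0.691 = 1260 + 1327 = 2587
End of period: [694, 795, 1001, 355, 414, 2587]
Period 2.
Births: 355 × 0.173 = 61  |  414 × 0.448 = 185 ⇒ total 246
Group 2: 694 × 0.946 = 657
Group 3: 795 × 0.953 = 758
Group 4: 1001 × 0.933 = 934
Group 5: 355 × 0.94 = 334
Group 6: 414 × 0.913 + 2587 × 0.691 = 378 + 1788 = 2166
End of period: [246, 657, 758, 934, 334, 2166]
Period 3.
Births: 934 × 0.173 = 162  |  334 × 0.448 = 150 ⇒ total 312
Group 2: 246 × 0.946 = 233
Group 3: 657 × 0.953 = 626
Group 4: 758 × 0.933 = 707
Group 5: 934 × 0.94 = 878
Group 6: 334 × 0.913 + 2166 × 0.691 = 305 + 1497 = 1802
End of period: [312, 233, 626, 707, 878, 1802]
Period 4.
Births: 707 × 0.173 = 122  |  878 × 0.448 = 393 ⇒ total 515
Group 2: 312 × 0.946 = 295
Group 3: 233 × 0.953 = 222
Group 4: 626 × 0.933 = 584
Group 5: 707 × 0.94 = 665
Group 6: 878 × 0.913 + 1802 × 0.691 = 802 + 1245 = 2047
End of period: [515, 295, 222, 584, 665, 2047]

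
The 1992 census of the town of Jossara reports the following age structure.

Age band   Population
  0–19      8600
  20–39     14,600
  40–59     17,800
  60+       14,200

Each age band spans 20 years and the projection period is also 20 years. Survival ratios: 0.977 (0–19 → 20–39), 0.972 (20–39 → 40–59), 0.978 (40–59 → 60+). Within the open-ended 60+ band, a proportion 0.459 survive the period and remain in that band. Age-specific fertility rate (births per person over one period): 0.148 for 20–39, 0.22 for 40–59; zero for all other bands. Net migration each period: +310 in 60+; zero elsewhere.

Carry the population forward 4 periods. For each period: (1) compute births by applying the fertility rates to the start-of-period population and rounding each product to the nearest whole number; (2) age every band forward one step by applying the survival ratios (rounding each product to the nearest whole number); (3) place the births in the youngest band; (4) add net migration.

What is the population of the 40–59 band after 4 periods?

Numbering the bands 1..4 from youngest to oldest:
After projecting period 1:
Births: 14600 × 0.148 = 2161  |  17800 × 0.22 = 3916 → total 6077
Band 2: 8600 × 0.977 = 8402
Band 3: 14600 × 0.972 = 14191
Band 4: 17800 × 0.978 + 14200 × 0.459 = 17408 + 6518 = 23926
Net migration: Band 4 + 310 → 24236
End of period: [6077, 8402, 14191, 24236]
After projecting period 2:
Births: 8402 × 0.148 = 1243  |  14191 × 0.22 = 3122 → total 4365
Band 2: 6077 × 0.977 = 5937
Band 3: 8402 × 0.972 = 8167
Band 4: 14191 × 0.978 + 24236 × 0.459 = 13879 + 11124 = 25003
Net migration: Band 4 + 310 → 25313
End of period: [4365, 5937, 8167, 25313]
After projecting period 3:
Births: 5937 × 0.148 = 879  |  8167 × 0.22 = 1797 → total 2676
Band 2: 4365 × 0.977 = 4265
Band 3: 5937 × 0.972 = 5771
Band 4: 8167 × 0.978 + 25313 × 0.459 = 7987 + 11619 = 19606
Net migration: Band 4 + 310 → 19916
End of period: [2676, 4265, 5771, 19916]
After projecting period 4:
Births: 4265 × 0.148 = 631  |  5771 × 0.22 = 1270 → total 1901
Band 2: 2676 × 0.977 = 2614
Band 3: 4265 × 0.972 = 4146
Band 4: 5771 × 0.978 + 19916 × 0.459 = 5644 + 9141 = 14785
Net migration: Band 4 + 310 → 15095
End of period: [1901, 2614, 4146, 15095]

4146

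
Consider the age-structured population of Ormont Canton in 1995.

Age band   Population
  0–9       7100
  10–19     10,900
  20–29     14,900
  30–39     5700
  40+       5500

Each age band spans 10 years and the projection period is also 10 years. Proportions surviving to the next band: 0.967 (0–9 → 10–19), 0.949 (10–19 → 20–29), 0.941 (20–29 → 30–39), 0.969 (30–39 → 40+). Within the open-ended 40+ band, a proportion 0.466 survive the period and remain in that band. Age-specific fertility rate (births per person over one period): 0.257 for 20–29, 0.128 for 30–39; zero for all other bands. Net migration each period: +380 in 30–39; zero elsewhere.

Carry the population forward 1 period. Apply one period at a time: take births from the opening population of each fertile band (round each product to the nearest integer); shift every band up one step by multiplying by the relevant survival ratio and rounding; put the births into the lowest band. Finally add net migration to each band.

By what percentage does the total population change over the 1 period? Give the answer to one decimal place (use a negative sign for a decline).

Numbering the bands 1..5 from youngest to oldest:
Period 1.
Births: 14900 * 0.257 = 3829 ; 5700 * 0.128 = 730 → total 4559
Band 2: 7100 * 0.967 = 6866
Band 3: 10900 * 0.949 = 10344
Band 4: 14900 * 0.941 = 14021
Band 5: 5700 * 0.969 + 5500 * 0.466 = 5523 + 2563 = 8086
Net migration: Band 4 + 380 → 14401
→ [4559, 6866, 10344, 14401, 8086]
Total: 44100 → 44256; change = 156; percentage change = 0.4%

0.4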